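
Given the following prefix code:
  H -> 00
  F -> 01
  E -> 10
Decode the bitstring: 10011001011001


Decoding step by step:
Bits 10 -> E
Bits 01 -> F
Bits 10 -> E
Bits 01 -> F
Bits 01 -> F
Bits 10 -> E
Bits 01 -> F


Decoded message: EFEFFEF


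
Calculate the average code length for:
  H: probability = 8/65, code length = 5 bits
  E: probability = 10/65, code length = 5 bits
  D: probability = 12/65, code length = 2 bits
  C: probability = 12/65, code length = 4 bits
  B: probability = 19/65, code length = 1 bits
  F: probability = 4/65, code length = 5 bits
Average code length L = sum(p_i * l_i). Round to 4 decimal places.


Weighted contributions p_i * l_i:
  H: (8/65) * 5 = 40/65
  E: (10/65) * 5 = 50/65
  D: (12/65) * 2 = 24/65
  C: (12/65) * 4 = 48/65
  B: (19/65) * 1 = 19/65
  F: (4/65) * 5 = 20/65
Sum = (40 + 50 + 24 + 48 + 19 + 20)/65 = 201/65

L = 201/65 = 3.0923 bits/symbol


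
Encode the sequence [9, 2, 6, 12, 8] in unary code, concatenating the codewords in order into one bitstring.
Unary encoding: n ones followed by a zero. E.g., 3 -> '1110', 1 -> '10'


Encode each number as n ones followed by a terminating 0:
  9 -> 1111111110 (10 bits)
  2 -> 110 (3 bits)
  6 -> 1111110 (7 bits)
  12 -> 1111111111110 (13 bits)
  8 -> 111111110 (9 bits)
Total length = 10 + 3 + 7 + 13 + 9 = 42 bits.

Unary([9, 2, 6, 12, 8]) = 111111111011011111101111111111110111111110 (42 bits)


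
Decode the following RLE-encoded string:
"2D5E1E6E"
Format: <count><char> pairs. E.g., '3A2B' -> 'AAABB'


Expanding each <count><char> pair:
  2D -> 'DD'
  5E -> 'EEEEE'
  1E -> 'E'
  6E -> 'EEEEEE'

Decoded = DDEEEEEEEEEEEE


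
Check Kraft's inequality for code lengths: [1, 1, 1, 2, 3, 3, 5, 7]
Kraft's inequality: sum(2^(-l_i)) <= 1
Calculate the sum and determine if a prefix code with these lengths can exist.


Sum = 2^(-1) + 2^(-1) + 2^(-1) + 2^(-2) + 2^(-3) + 2^(-3) + 2^(-5) + 2^(-7)
    = 0.5 + 0.5 + 0.5 + 0.25 + 0.125 + 0.125 + 0.03125 + 0.0078125
    = 261/128 = 2.0390625
Since 2.0390625 > 1, Kraft's inequality is NOT satisfied.
A prefix code with these lengths CANNOT exist.

Kraft sum = 2.0390625. Not satisfied.


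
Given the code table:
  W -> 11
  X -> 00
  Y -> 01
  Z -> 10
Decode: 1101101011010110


Decoding:
11 -> W
01 -> Y
10 -> Z
10 -> Z
11 -> W
01 -> Y
01 -> Y
10 -> Z


Result: WYZZWYYZ


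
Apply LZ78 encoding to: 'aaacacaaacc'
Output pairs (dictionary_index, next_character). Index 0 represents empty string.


LZ78 encoding steps:
Dictionary: {0: ''}
Step 1: w='' (idx 0), next='a' -> output (0, 'a'), add 'a' as idx 1
Step 2: w='a' (idx 1), next='a' -> output (1, 'a'), add 'aa' as idx 2
Step 3: w='' (idx 0), next='c' -> output (0, 'c'), add 'c' as idx 3
Step 4: w='a' (idx 1), next='c' -> output (1, 'c'), add 'ac' as idx 4
Step 5: w='aa' (idx 2), next='a' -> output (2, 'a'), add 'aaa' as idx 5
Step 6: w='c' (idx 3), next='c' -> output (3, 'c'), add 'cc' as idx 6


Encoded: [(0, 'a'), (1, 'a'), (0, 'c'), (1, 'c'), (2, 'a'), (3, 'c')]


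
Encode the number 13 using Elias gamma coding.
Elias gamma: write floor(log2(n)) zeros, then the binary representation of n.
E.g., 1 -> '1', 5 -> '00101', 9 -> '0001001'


num_bits = floor(log2(13)) + 1 = 4
leading_zeros = num_bits - 1 = 3
binary(13) = 1101

Elias gamma(13) = '000' + '1101' = 0001101 (7 bits)


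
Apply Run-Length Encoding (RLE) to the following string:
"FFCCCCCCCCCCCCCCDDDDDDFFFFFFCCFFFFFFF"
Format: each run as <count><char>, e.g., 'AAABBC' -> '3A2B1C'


Scanning runs left to right:
  i=0: run of 'F' x 2 -> '2F'
  i=2: run of 'C' x 14 -> '14C'
  i=16: run of 'D' x 6 -> '6D'
  i=22: run of 'F' x 6 -> '6F'
  i=28: run of 'C' x 2 -> '2C'
  i=30: run of 'F' x 7 -> '7F'

RLE = 2F14C6D6F2C7F


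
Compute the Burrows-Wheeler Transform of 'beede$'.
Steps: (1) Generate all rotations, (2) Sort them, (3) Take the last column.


Rotations (sorted):
  0: $beede -> last char: e
  1: beede$ -> last char: $
  2: de$bee -> last char: e
  3: e$beed -> last char: d
  4: ede$be -> last char: e
  5: eede$b -> last char: b


BWT = e$edeb


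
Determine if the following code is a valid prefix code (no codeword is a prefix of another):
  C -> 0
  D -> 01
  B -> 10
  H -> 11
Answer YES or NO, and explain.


Checking each pair (does one codeword prefix another?):
  C='0' vs D='01': prefix -- VIOLATION

NO -- this is NOT a valid prefix code. C (0) is a prefix of D (01).


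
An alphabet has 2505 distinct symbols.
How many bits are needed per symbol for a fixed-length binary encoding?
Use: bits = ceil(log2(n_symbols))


log2(2505) = 11.2906
Bracket: 2^11 = 2048 < 2505 <= 2^12 = 4096
So ceil(log2(2505)) = 12

bits = ceil(log2(2505)) = ceil(11.2906) = 12 bits


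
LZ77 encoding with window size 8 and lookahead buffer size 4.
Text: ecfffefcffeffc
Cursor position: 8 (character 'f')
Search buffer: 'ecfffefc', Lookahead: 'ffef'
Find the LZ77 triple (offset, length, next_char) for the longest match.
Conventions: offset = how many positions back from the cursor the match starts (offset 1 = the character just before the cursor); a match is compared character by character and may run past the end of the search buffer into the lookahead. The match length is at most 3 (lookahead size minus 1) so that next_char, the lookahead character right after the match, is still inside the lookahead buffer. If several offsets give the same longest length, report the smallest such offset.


Try each offset into the search buffer:
  offset=1 (pos 7, char 'c'): match length 0
  offset=2 (pos 6, char 'f'): match length 1
  offset=3 (pos 5, char 'e'): match length 0
  offset=4 (pos 4, char 'f'): match length 1
  offset=5 (pos 3, char 'f'): match length 3
  offset=6 (pos 2, char 'f'): match length 2
  offset=7 (pos 1, char 'c'): match length 0
  offset=8 (pos 0, char 'e'): match length 0
Longest match has length 3 at offset 5.
next_char = character at position 8 + 3 = 11 -> 'f'

Best match: offset=5, length=3 (matching 'ffe' starting at position 3)
LZ77 triple: (5, 3, 'f')


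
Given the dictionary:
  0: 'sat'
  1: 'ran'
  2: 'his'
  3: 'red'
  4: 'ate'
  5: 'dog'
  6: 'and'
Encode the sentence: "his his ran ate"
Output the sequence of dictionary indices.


Look up each word in the dictionary:
  'his' -> 2
  'his' -> 2
  'ran' -> 1
  'ate' -> 4

Encoded: [2, 2, 1, 4]


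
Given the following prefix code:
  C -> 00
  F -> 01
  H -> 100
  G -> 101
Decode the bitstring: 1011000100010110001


Decoding step by step:
Bits 101 -> G
Bits 100 -> H
Bits 01 -> F
Bits 00 -> C
Bits 01 -> F
Bits 01 -> F
Bits 100 -> H
Bits 01 -> F


Decoded message: GHFCFFHF


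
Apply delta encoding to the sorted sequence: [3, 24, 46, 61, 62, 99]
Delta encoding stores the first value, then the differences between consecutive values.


First value: 3
Deltas:
  24 - 3 = 21
  46 - 24 = 22
  61 - 46 = 15
  62 - 61 = 1
  99 - 62 = 37


Delta encoded: [3, 21, 22, 15, 1, 37]


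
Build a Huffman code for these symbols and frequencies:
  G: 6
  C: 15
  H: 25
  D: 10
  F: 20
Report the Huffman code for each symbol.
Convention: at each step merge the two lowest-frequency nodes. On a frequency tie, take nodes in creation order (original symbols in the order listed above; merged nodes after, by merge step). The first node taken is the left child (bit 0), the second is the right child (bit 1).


Huffman tree construction:
Step 1: Merge G(6) + D(10) = 16
Step 2: Merge C(15) + (G+D)(16) = 31
Step 3: Merge F(20) + H(25) = 45
Step 4: Merge (C+(G+D))(31) + (F+H)(45) = 76
Read each symbol's code off the tree from the root (left child = 0, right child = 1).

Codes:
  G: 010 (length 3)
  C: 00 (length 2)
  H: 11 (length 2)
  D: 011 (length 3)
  F: 10 (length 2)
Average code length: 168/76 = 2.2105 bits/symbol


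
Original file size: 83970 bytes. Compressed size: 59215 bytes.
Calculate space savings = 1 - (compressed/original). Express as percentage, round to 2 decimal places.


ratio = compressed/original = 59215/83970 = 0.705192
savings = 1 - ratio = 1 - 0.705192 = 0.294808
as a percentage: 0.294808 * 100 = 29.48%

Space savings = 1 - 59215/83970 = 29.48%


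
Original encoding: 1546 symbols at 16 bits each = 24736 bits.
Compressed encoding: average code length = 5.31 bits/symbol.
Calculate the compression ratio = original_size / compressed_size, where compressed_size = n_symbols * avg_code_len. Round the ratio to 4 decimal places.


original_size = n_symbols * orig_bits = 1546 * 16 = 24736 bits
compressed_size = n_symbols * avg_code_len = 1546 * 5.31 = 8209.26 bits
ratio = original_size / compressed_size = 24736 / 8209.26 = 3.0132

Compression ratio = 3.0132


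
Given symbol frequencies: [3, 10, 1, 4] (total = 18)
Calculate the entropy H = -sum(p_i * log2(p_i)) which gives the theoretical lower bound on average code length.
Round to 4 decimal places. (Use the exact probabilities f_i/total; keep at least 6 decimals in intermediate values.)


Per-symbol terms -p_i * log2(p_i) with p_i = f_i/18:
  p = 3/18 = 0.166667: log2(p) = -2.584963, -p*log2(p) = 0.430827
  p = 10/18 = 0.555556: log2(p) = -0.847997, -p*log2(p) = 0.471109
  p = 1/18 = 0.055556: log2(p) = -4.169925, -p*log2(p) = 0.231663
  p = 4/18 = 0.222222: log2(p) = -2.169925, -p*log2(p) = 0.482206
H = 0.430827 + 0.471109 + 0.231663 + 0.482206 = 1.615805

H = 1.6158 bits/symbol


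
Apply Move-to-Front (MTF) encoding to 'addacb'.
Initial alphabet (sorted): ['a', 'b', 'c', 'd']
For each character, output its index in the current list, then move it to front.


MTF encoding:
'a': index 0 in ['a', 'b', 'c', 'd'] -> ['a', 'b', 'c', 'd']
'd': index 3 in ['a', 'b', 'c', 'd'] -> ['d', 'a', 'b', 'c']
'd': index 0 in ['d', 'a', 'b', 'c'] -> ['d', 'a', 'b', 'c']
'a': index 1 in ['d', 'a', 'b', 'c'] -> ['a', 'd', 'b', 'c']
'c': index 3 in ['a', 'd', 'b', 'c'] -> ['c', 'a', 'd', 'b']
'b': index 3 in ['c', 'a', 'd', 'b'] -> ['b', 'c', 'a', 'd']


Output: [0, 3, 0, 1, 3, 3]


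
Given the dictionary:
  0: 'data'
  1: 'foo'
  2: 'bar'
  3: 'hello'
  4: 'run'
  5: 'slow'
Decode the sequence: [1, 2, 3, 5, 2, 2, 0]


Look up each index in the dictionary:
  1 -> 'foo'
  2 -> 'bar'
  3 -> 'hello'
  5 -> 'slow'
  2 -> 'bar'
  2 -> 'bar'
  0 -> 'data'

Decoded: "foo bar hello slow bar bar data"


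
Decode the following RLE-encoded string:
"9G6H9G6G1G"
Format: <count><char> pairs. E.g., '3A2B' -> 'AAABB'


Expanding each <count><char> pair:
  9G -> 'GGGGGGGGG'
  6H -> 'HHHHHH'
  9G -> 'GGGGGGGGG'
  6G -> 'GGGGGG'
  1G -> 'G'

Decoded = GGGGGGGGGHHHHHHGGGGGGGGGGGGGGGG


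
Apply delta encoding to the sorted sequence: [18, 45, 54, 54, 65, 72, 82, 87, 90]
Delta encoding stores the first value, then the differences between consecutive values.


First value: 18
Deltas:
  45 - 18 = 27
  54 - 45 = 9
  54 - 54 = 0
  65 - 54 = 11
  72 - 65 = 7
  82 - 72 = 10
  87 - 82 = 5
  90 - 87 = 3


Delta encoded: [18, 27, 9, 0, 11, 7, 10, 5, 3]


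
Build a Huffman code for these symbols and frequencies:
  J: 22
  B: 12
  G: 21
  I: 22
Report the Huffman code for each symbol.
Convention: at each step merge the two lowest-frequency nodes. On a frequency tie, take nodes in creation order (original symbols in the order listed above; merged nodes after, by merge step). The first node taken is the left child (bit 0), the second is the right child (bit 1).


Huffman tree construction:
Step 1: Merge B(12) + G(21) = 33
Step 2: Merge J(22) + I(22) = 44
Step 3: Merge (B+G)(33) + (J+I)(44) = 77
Read each symbol's code off the tree from the root (left child = 0, right child = 1).

Codes:
  J: 10 (length 2)
  B: 00 (length 2)
  G: 01 (length 2)
  I: 11 (length 2)
Average code length: 154/77 = 2.0000 bits/symbol


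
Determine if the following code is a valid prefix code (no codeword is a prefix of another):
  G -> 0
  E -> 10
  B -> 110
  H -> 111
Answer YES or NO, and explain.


Checking each pair (does one codeword prefix another?):
  G='0' vs E='10': no prefix
  G='0' vs B='110': no prefix
  G='0' vs H='111': no prefix
  E='10' vs G='0': no prefix
  E='10' vs B='110': no prefix
  E='10' vs H='111': no prefix
  B='110' vs G='0': no prefix
  B='110' vs E='10': no prefix
  B='110' vs H='111': no prefix
  H='111' vs G='0': no prefix
  H='111' vs E='10': no prefix
  H='111' vs B='110': no prefix
No violation found over all pairs.

YES -- this is a valid prefix code. No codeword is a prefix of any other codeword.


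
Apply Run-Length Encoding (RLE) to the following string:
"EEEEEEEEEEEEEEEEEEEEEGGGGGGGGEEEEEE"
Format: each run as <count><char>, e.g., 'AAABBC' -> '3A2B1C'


Scanning runs left to right:
  i=0: run of 'E' x 21 -> '21E'
  i=21: run of 'G' x 8 -> '8G'
  i=29: run of 'E' x 6 -> '6E'

RLE = 21E8G6E


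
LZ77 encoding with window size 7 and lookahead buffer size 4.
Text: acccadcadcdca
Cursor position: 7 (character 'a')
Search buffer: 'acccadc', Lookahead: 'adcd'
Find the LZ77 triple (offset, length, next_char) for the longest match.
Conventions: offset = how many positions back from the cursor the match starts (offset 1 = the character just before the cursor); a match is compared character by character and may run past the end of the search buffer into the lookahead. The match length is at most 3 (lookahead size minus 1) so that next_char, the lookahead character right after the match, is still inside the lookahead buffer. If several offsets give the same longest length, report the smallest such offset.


Try each offset into the search buffer:
  offset=1 (pos 6, char 'c'): match length 0
  offset=2 (pos 5, char 'd'): match length 0
  offset=3 (pos 4, char 'a'): match length 3
  offset=4 (pos 3, char 'c'): match length 0
  offset=5 (pos 2, char 'c'): match length 0
  offset=6 (pos 1, char 'c'): match length 0
  offset=7 (pos 0, char 'a'): match length 1
Longest match has length 3 at offset 3.
next_char = character at position 7 + 3 = 10 -> 'd'

Best match: offset=3, length=3 (matching 'adc' starting at position 4)
LZ77 triple: (3, 3, 'd')


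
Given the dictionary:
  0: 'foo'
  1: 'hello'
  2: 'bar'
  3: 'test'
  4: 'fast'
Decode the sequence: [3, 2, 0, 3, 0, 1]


Look up each index in the dictionary:
  3 -> 'test'
  2 -> 'bar'
  0 -> 'foo'
  3 -> 'test'
  0 -> 'foo'
  1 -> 'hello'

Decoded: "test bar foo test foo hello"


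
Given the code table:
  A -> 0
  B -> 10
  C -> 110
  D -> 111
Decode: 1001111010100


Decoding:
10 -> B
0 -> A
111 -> D
10 -> B
10 -> B
10 -> B
0 -> A


Result: BADBBBA


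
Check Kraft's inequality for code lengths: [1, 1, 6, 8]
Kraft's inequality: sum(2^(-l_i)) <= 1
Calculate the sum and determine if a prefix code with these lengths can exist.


Sum = 2^(-1) + 2^(-1) + 2^(-6) + 2^(-8)
    = 0.5 + 0.5 + 0.015625 + 0.00390625
    = 261/256 = 1.01953125
Since 1.01953125 > 1, Kraft's inequality is NOT satisfied.
A prefix code with these lengths CANNOT exist.

Kraft sum = 1.01953125. Not satisfied.


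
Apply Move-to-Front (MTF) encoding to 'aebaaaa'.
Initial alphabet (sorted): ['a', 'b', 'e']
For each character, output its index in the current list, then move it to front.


MTF encoding:
'a': index 0 in ['a', 'b', 'e'] -> ['a', 'b', 'e']
'e': index 2 in ['a', 'b', 'e'] -> ['e', 'a', 'b']
'b': index 2 in ['e', 'a', 'b'] -> ['b', 'e', 'a']
'a': index 2 in ['b', 'e', 'a'] -> ['a', 'b', 'e']
'a': index 0 in ['a', 'b', 'e'] -> ['a', 'b', 'e']
'a': index 0 in ['a', 'b', 'e'] -> ['a', 'b', 'e']
'a': index 0 in ['a', 'b', 'e'] -> ['a', 'b', 'e']


Output: [0, 2, 2, 2, 0, 0, 0]


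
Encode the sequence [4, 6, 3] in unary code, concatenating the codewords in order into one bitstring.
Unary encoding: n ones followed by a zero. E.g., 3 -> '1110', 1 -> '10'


Encode each number as n ones followed by a terminating 0:
  4 -> 11110 (5 bits)
  6 -> 1111110 (7 bits)
  3 -> 1110 (4 bits)
Total length = 5 + 7 + 4 = 16 bits.

Unary([4, 6, 3]) = 1111011111101110 (16 bits)


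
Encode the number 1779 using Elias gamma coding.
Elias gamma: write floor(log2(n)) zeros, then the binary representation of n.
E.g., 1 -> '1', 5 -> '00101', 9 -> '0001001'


num_bits = floor(log2(1779)) + 1 = 11
leading_zeros = num_bits - 1 = 10
binary(1779) = 11011110011

Elias gamma(1779) = '0000000000' + '11011110011' = 000000000011011110011 (21 bits)


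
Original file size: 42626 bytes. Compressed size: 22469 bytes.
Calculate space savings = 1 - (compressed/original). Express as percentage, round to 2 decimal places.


ratio = compressed/original = 22469/42626 = 0.52712
savings = 1 - ratio = 1 - 0.52712 = 0.47288
as a percentage: 0.47288 * 100 = 47.29%

Space savings = 1 - 22469/42626 = 47.29%


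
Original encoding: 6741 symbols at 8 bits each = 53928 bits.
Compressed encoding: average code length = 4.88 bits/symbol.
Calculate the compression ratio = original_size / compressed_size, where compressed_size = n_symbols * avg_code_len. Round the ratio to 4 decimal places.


original_size = n_symbols * orig_bits = 6741 * 8 = 53928 bits
compressed_size = n_symbols * avg_code_len = 6741 * 4.88 = 32896.08 bits
ratio = original_size / compressed_size = 53928 / 32896.08 = 1.6393

Compression ratio = 1.6393


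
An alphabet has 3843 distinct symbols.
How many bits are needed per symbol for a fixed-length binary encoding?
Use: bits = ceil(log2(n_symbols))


log2(3843) = 11.908
Bracket: 2^11 = 2048 < 3843 <= 2^12 = 4096
So ceil(log2(3843)) = 12

bits = ceil(log2(3843)) = ceil(11.908) = 12 bits


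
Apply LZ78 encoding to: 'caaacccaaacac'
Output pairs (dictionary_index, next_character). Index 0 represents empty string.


LZ78 encoding steps:
Dictionary: {0: ''}
Step 1: w='' (idx 0), next='c' -> output (0, 'c'), add 'c' as idx 1
Step 2: w='' (idx 0), next='a' -> output (0, 'a'), add 'a' as idx 2
Step 3: w='a' (idx 2), next='a' -> output (2, 'a'), add 'aa' as idx 3
Step 4: w='c' (idx 1), next='c' -> output (1, 'c'), add 'cc' as idx 4
Step 5: w='c' (idx 1), next='a' -> output (1, 'a'), add 'ca' as idx 5
Step 6: w='aa' (idx 3), next='c' -> output (3, 'c'), add 'aac' as idx 6
Step 7: w='a' (idx 2), next='c' -> output (2, 'c'), add 'ac' as idx 7


Encoded: [(0, 'c'), (0, 'a'), (2, 'a'), (1, 'c'), (1, 'a'), (3, 'c'), (2, 'c')]


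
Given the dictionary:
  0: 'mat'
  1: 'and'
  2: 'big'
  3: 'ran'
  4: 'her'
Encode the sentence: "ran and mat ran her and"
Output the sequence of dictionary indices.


Look up each word in the dictionary:
  'ran' -> 3
  'and' -> 1
  'mat' -> 0
  'ran' -> 3
  'her' -> 4
  'and' -> 1

Encoded: [3, 1, 0, 3, 4, 1]


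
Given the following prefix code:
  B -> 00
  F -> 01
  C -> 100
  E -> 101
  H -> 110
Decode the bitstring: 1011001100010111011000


Decoding step by step:
Bits 101 -> E
Bits 100 -> C
Bits 110 -> H
Bits 00 -> B
Bits 101 -> E
Bits 110 -> H
Bits 110 -> H
Bits 00 -> B


Decoded message: ECHBEHHB


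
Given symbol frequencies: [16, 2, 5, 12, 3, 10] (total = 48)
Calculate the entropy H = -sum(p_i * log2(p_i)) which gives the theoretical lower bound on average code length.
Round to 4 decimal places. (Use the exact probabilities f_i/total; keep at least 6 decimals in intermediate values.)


Per-symbol terms -p_i * log2(p_i) with p_i = f_i/48:
  p = 16/48 = 0.333333: log2(p) = -1.584963, -p*log2(p) = 0.528321
  p = 2/48 = 0.041667: log2(p) = -4.584963, -p*log2(p) = 0.191040
  p = 5/48 = 0.104167: log2(p) = -3.263034, -p*log2(p) = 0.339899
  p = 12/48 = 0.250000: log2(p) = -2.000000, -p*log2(p) = 0.500000
  p = 3/48 = 0.062500: log2(p) = -4.000000, -p*log2(p) = 0.250000
  p = 10/48 = 0.208333: log2(p) = -2.263034, -p*log2(p) = 0.471466
H = 0.528321 + 0.191040 + 0.339899 + 0.500000 + 0.250000 + 0.471466 = 2.280726

H = 2.2807 bits/symbol


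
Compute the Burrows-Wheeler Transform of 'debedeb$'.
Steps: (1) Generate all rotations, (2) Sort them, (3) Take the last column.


Rotations (sorted):
  0: $debedeb -> last char: b
  1: b$debede -> last char: e
  2: bedeb$de -> last char: e
  3: deb$debe -> last char: e
  4: debedeb$ -> last char: $
  5: eb$debed -> last char: d
  6: ebedeb$d -> last char: d
  7: edeb$deb -> last char: b


BWT = beee$ddb


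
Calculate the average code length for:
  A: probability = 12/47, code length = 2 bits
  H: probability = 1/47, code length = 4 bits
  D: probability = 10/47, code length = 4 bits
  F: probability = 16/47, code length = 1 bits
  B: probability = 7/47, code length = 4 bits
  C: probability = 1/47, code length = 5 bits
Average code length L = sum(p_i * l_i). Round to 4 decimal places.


Weighted contributions p_i * l_i:
  A: (12/47) * 2 = 24/47
  H: (1/47) * 4 = 4/47
  D: (10/47) * 4 = 40/47
  F: (16/47) * 1 = 16/47
  B: (7/47) * 4 = 28/47
  C: (1/47) * 5 = 5/47
Sum = (24 + 4 + 40 + 16 + 28 + 5)/47 = 117/47

L = 117/47 = 2.4894 bits/symbol


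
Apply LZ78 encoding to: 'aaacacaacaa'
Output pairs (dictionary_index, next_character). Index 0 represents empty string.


LZ78 encoding steps:
Dictionary: {0: ''}
Step 1: w='' (idx 0), next='a' -> output (0, 'a'), add 'a' as idx 1
Step 2: w='a' (idx 1), next='a' -> output (1, 'a'), add 'aa' as idx 2
Step 3: w='' (idx 0), next='c' -> output (0, 'c'), add 'c' as idx 3
Step 4: w='a' (idx 1), next='c' -> output (1, 'c'), add 'ac' as idx 4
Step 5: w='aa' (idx 2), next='c' -> output (2, 'c'), add 'aac' as idx 5
Step 6: w='aa' (idx 2), end of input -> output (2, '')


Encoded: [(0, 'a'), (1, 'a'), (0, 'c'), (1, 'c'), (2, 'c'), (2, '')]


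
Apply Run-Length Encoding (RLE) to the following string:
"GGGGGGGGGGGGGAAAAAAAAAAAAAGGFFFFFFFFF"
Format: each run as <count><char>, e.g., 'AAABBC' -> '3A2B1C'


Scanning runs left to right:
  i=0: run of 'G' x 13 -> '13G'
  i=13: run of 'A' x 13 -> '13A'
  i=26: run of 'G' x 2 -> '2G'
  i=28: run of 'F' x 9 -> '9F'

RLE = 13G13A2G9F


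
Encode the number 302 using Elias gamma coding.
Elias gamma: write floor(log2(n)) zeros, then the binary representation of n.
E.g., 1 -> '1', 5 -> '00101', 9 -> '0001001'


num_bits = floor(log2(302)) + 1 = 9
leading_zeros = num_bits - 1 = 8
binary(302) = 100101110

Elias gamma(302) = '00000000' + '100101110' = 00000000100101110 (17 bits)


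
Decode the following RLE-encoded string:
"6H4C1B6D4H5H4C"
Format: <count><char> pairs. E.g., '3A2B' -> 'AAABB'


Expanding each <count><char> pair:
  6H -> 'HHHHHH'
  4C -> 'CCCC'
  1B -> 'B'
  6D -> 'DDDDDD'
  4H -> 'HHHH'
  5H -> 'HHHHH'
  4C -> 'CCCC'

Decoded = HHHHHHCCCCBDDDDDDHHHHHHHHHCCCC


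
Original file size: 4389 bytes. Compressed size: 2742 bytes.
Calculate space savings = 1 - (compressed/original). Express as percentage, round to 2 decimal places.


ratio = compressed/original = 2742/4389 = 0.624744
savings = 1 - ratio = 1 - 0.624744 = 0.375256
as a percentage: 0.375256 * 100 = 37.53%

Space savings = 1 - 2742/4389 = 37.53%


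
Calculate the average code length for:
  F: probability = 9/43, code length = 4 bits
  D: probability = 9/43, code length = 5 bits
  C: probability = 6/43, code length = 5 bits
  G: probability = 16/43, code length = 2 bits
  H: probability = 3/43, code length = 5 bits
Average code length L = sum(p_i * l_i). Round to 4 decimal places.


Weighted contributions p_i * l_i:
  F: (9/43) * 4 = 36/43
  D: (9/43) * 5 = 45/43
  C: (6/43) * 5 = 30/43
  G: (16/43) * 2 = 32/43
  H: (3/43) * 5 = 15/43
Sum = (36 + 45 + 30 + 32 + 15)/43 = 158/43

L = 158/43 = 3.6744 bits/symbol


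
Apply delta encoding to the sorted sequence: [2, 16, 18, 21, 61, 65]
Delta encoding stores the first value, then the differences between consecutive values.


First value: 2
Deltas:
  16 - 2 = 14
  18 - 16 = 2
  21 - 18 = 3
  61 - 21 = 40
  65 - 61 = 4


Delta encoded: [2, 14, 2, 3, 40, 4]


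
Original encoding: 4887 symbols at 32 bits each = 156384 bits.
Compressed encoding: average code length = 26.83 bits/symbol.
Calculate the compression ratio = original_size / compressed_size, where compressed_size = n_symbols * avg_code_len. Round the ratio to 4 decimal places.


original_size = n_symbols * orig_bits = 4887 * 32 = 156384 bits
compressed_size = n_symbols * avg_code_len = 4887 * 26.83 = 131118.21 bits
ratio = original_size / compressed_size = 156384 / 131118.21 = 1.1927

Compression ratio = 1.1927


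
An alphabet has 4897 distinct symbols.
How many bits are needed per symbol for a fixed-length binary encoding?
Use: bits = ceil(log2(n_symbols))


log2(4897) = 12.2577
Bracket: 2^12 = 4096 < 4897 <= 2^13 = 8192
So ceil(log2(4897)) = 13

bits = ceil(log2(4897)) = ceil(12.2577) = 13 bits


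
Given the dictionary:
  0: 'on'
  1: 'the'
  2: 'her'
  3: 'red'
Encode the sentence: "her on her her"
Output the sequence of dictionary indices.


Look up each word in the dictionary:
  'her' -> 2
  'on' -> 0
  'her' -> 2
  'her' -> 2

Encoded: [2, 0, 2, 2]


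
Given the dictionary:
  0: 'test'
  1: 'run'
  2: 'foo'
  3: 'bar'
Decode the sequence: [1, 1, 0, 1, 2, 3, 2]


Look up each index in the dictionary:
  1 -> 'run'
  1 -> 'run'
  0 -> 'test'
  1 -> 'run'
  2 -> 'foo'
  3 -> 'bar'
  2 -> 'foo'

Decoded: "run run test run foo bar foo"


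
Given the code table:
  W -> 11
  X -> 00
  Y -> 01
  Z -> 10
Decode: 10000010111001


Decoding:
10 -> Z
00 -> X
00 -> X
10 -> Z
11 -> W
10 -> Z
01 -> Y


Result: ZXXZWZY


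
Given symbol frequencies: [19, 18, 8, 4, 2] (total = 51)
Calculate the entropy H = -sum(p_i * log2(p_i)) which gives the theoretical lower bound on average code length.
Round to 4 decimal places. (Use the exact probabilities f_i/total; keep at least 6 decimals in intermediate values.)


Per-symbol terms -p_i * log2(p_i) with p_i = f_i/51:
  p = 19/51 = 0.372549: log2(p) = -1.424498, -p*log2(p) = 0.530695
  p = 18/51 = 0.352941: log2(p) = -1.502500, -p*log2(p) = 0.530294
  p = 8/51 = 0.156863: log2(p) = -2.672425, -p*log2(p) = 0.419204
  p = 4/51 = 0.078431: log2(p) = -3.672425, -p*log2(p) = 0.288033
  p = 2/51 = 0.039216: log2(p) = -4.672425, -p*log2(p) = 0.183232
H = 0.530695 + 0.530294 + 0.419204 + 0.288033 + 0.183232 = 1.951458

H = 1.9515 bits/symbol


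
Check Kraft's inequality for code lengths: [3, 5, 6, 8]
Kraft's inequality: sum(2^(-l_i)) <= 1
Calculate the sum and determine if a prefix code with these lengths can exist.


Sum = 2^(-3) + 2^(-5) + 2^(-6) + 2^(-8)
    = 0.125 + 0.03125 + 0.015625 + 0.00390625
    = 45/256 = 0.17578125
Since 0.17578125 <= 1, Kraft's inequality IS satisfied.
A prefix code with these lengths CAN exist.

Kraft sum = 0.17578125. Satisfied.


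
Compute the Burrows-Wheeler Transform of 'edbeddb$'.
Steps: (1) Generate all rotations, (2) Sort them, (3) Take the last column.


Rotations (sorted):
  0: $edbeddb -> last char: b
  1: b$edbedd -> last char: d
  2: beddb$ed -> last char: d
  3: db$edbed -> last char: d
  4: dbeddb$e -> last char: e
  5: ddb$edbe -> last char: e
  6: edbeddb$ -> last char: $
  7: eddb$edb -> last char: b


BWT = bdddee$b


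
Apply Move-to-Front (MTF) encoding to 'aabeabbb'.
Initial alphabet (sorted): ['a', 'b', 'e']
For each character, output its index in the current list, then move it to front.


MTF encoding:
'a': index 0 in ['a', 'b', 'e'] -> ['a', 'b', 'e']
'a': index 0 in ['a', 'b', 'e'] -> ['a', 'b', 'e']
'b': index 1 in ['a', 'b', 'e'] -> ['b', 'a', 'e']
'e': index 2 in ['b', 'a', 'e'] -> ['e', 'b', 'a']
'a': index 2 in ['e', 'b', 'a'] -> ['a', 'e', 'b']
'b': index 2 in ['a', 'e', 'b'] -> ['b', 'a', 'e']
'b': index 0 in ['b', 'a', 'e'] -> ['b', 'a', 'e']
'b': index 0 in ['b', 'a', 'e'] -> ['b', 'a', 'e']


Output: [0, 0, 1, 2, 2, 2, 0, 0]


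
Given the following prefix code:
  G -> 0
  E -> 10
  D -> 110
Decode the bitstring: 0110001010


Decoding step by step:
Bits 0 -> G
Bits 110 -> D
Bits 0 -> G
Bits 0 -> G
Bits 10 -> E
Bits 10 -> E


Decoded message: GDGGEE


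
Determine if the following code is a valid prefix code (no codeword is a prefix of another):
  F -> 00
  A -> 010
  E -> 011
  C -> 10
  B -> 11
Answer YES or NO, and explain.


Checking each pair (does one codeword prefix another?):
  F='00' vs A='010': no prefix
  F='00' vs E='011': no prefix
  F='00' vs C='10': no prefix
  F='00' vs B='11': no prefix
  A='010' vs F='00': no prefix
  A='010' vs E='011': no prefix
  A='010' vs C='10': no prefix
  A='010' vs B='11': no prefix
  E='011' vs F='00': no prefix
  E='011' vs A='010': no prefix
  E='011' vs C='10': no prefix
  E='011' vs B='11': no prefix
  C='10' vs F='00': no prefix
  C='10' vs A='010': no prefix
  C='10' vs E='011': no prefix
  C='10' vs B='11': no prefix
  B='11' vs F='00': no prefix
  B='11' vs A='010': no prefix
  B='11' vs E='011': no prefix
  B='11' vs C='10': no prefix
No violation found over all pairs.

YES -- this is a valid prefix code. No codeword is a prefix of any other codeword.


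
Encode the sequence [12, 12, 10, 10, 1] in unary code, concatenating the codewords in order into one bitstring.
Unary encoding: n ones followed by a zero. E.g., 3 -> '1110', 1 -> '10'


Encode each number as n ones followed by a terminating 0:
  12 -> 1111111111110 (13 bits)
  12 -> 1111111111110 (13 bits)
  10 -> 11111111110 (11 bits)
  10 -> 11111111110 (11 bits)
  1 -> 10 (2 bits)
Total length = 13 + 13 + 11 + 11 + 2 = 50 bits.

Unary([12, 12, 10, 10, 1]) = 11111111111101111111111110111111111101111111111010 (50 bits)


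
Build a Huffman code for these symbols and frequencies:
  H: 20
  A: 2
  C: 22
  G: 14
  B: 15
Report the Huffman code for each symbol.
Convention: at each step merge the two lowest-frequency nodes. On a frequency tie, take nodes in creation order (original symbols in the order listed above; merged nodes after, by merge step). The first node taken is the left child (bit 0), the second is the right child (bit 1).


Huffman tree construction:
Step 1: Merge A(2) + G(14) = 16
Step 2: Merge B(15) + (A+G)(16) = 31
Step 3: Merge H(20) + C(22) = 42
Step 4: Merge (B+(A+G))(31) + (H+C)(42) = 73
Read each symbol's code off the tree from the root (left child = 0, right child = 1).

Codes:
  H: 10 (length 2)
  A: 010 (length 3)
  C: 11 (length 2)
  G: 011 (length 3)
  B: 00 (length 2)
Average code length: 162/73 = 2.2192 bits/symbol


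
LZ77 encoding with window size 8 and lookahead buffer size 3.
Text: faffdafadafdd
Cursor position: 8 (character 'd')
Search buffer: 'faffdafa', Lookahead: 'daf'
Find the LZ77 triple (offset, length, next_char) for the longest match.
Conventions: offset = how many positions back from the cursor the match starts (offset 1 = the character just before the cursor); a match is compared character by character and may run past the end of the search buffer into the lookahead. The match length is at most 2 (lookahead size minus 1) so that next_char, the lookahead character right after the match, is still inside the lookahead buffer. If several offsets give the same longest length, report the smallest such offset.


Try each offset into the search buffer:
  offset=1 (pos 7, char 'a'): match length 0
  offset=2 (pos 6, char 'f'): match length 0
  offset=3 (pos 5, char 'a'): match length 0
  offset=4 (pos 4, char 'd'): match length 2
  offset=5 (pos 3, char 'f'): match length 0
  offset=6 (pos 2, char 'f'): match length 0
  offset=7 (pos 1, char 'a'): match length 0
  offset=8 (pos 0, char 'f'): match length 0
Longest match has length 2 at offset 4.
next_char = character at position 8 + 2 = 10 -> 'f'

Best match: offset=4, length=2 (matching 'da' starting at position 4)
LZ77 triple: (4, 2, 'f')


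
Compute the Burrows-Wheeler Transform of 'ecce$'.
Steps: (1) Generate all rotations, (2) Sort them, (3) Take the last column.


Rotations (sorted):
  0: $ecce -> last char: e
  1: cce$e -> last char: e
  2: ce$ec -> last char: c
  3: e$ecc -> last char: c
  4: ecce$ -> last char: $


BWT = eecc$


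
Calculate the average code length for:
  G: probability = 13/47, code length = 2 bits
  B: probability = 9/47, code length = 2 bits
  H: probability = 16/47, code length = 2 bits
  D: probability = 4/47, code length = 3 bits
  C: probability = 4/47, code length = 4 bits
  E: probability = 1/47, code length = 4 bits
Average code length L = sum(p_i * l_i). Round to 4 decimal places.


Weighted contributions p_i * l_i:
  G: (13/47) * 2 = 26/47
  B: (9/47) * 2 = 18/47
  H: (16/47) * 2 = 32/47
  D: (4/47) * 3 = 12/47
  C: (4/47) * 4 = 16/47
  E: (1/47) * 4 = 4/47
Sum = (26 + 18 + 32 + 12 + 16 + 4)/47 = 108/47

L = 108/47 = 2.2979 bits/symbol


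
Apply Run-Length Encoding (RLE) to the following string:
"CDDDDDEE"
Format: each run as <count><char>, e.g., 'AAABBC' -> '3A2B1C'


Scanning runs left to right:
  i=0: run of 'C' x 1 -> '1C'
  i=1: run of 'D' x 5 -> '5D'
  i=6: run of 'E' x 2 -> '2E'

RLE = 1C5D2E


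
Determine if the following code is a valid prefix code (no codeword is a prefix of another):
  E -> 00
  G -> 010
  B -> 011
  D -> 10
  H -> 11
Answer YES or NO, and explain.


Checking each pair (does one codeword prefix another?):
  E='00' vs G='010': no prefix
  E='00' vs B='011': no prefix
  E='00' vs D='10': no prefix
  E='00' vs H='11': no prefix
  G='010' vs E='00': no prefix
  G='010' vs B='011': no prefix
  G='010' vs D='10': no prefix
  G='010' vs H='11': no prefix
  B='011' vs E='00': no prefix
  B='011' vs G='010': no prefix
  B='011' vs D='10': no prefix
  B='011' vs H='11': no prefix
  D='10' vs E='00': no prefix
  D='10' vs G='010': no prefix
  D='10' vs B='011': no prefix
  D='10' vs H='11': no prefix
  H='11' vs E='00': no prefix
  H='11' vs G='010': no prefix
  H='11' vs B='011': no prefix
  H='11' vs D='10': no prefix
No violation found over all pairs.

YES -- this is a valid prefix code. No codeword is a prefix of any other codeword.


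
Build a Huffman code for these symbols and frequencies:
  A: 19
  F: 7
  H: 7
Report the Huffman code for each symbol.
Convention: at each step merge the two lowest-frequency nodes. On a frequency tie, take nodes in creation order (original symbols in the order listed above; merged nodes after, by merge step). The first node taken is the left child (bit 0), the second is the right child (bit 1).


Huffman tree construction:
Step 1: Merge F(7) + H(7) = 14
Step 2: Merge (F+H)(14) + A(19) = 33
Read each symbol's code off the tree from the root (left child = 0, right child = 1).

Codes:
  A: 1 (length 1)
  F: 00 (length 2)
  H: 01 (length 2)
Average code length: 47/33 = 1.4242 bits/symbol


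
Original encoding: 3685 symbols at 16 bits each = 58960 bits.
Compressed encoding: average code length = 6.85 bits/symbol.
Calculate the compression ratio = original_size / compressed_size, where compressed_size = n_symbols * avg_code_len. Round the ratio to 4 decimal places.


original_size = n_symbols * orig_bits = 3685 * 16 = 58960 bits
compressed_size = n_symbols * avg_code_len = 3685 * 6.85 = 25242.25 bits
ratio = original_size / compressed_size = 58960 / 25242.25 = 2.3358

Compression ratio = 2.3358


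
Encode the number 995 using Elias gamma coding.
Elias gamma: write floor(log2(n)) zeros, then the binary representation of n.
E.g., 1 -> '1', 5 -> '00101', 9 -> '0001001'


num_bits = floor(log2(995)) + 1 = 10
leading_zeros = num_bits - 1 = 9
binary(995) = 1111100011

Elias gamma(995) = '000000000' + '1111100011' = 0000000001111100011 (19 bits)


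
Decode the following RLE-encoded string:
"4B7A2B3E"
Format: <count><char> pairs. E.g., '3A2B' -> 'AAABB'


Expanding each <count><char> pair:
  4B -> 'BBBB'
  7A -> 'AAAAAAA'
  2B -> 'BB'
  3E -> 'EEE'

Decoded = BBBBAAAAAAABBEEE


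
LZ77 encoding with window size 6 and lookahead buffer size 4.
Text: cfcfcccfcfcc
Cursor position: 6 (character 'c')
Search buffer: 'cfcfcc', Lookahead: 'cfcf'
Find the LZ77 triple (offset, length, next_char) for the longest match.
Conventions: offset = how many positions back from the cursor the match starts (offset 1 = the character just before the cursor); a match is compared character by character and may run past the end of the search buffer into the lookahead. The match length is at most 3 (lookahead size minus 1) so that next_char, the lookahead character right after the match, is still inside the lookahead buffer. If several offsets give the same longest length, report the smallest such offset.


Try each offset into the search buffer:
  offset=1 (pos 5, char 'c'): match length 1
  offset=2 (pos 4, char 'c'): match length 1
  offset=3 (pos 3, char 'f'): match length 0
  offset=4 (pos 2, char 'c'): match length 3
  offset=5 (pos 1, char 'f'): match length 0
  offset=6 (pos 0, char 'c'): match length 3
Longest match has length 3, found at offsets 4, 6; take the smallest, offset 4.
next_char = character at position 6 + 3 = 9 -> 'f'

Best match: offset=4, length=3 (matching 'cfc' starting at position 2)
LZ77 triple: (4, 3, 'f')


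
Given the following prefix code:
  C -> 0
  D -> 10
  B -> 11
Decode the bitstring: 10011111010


Decoding step by step:
Bits 10 -> D
Bits 0 -> C
Bits 11 -> B
Bits 11 -> B
Bits 10 -> D
Bits 10 -> D


Decoded message: DCBBDD


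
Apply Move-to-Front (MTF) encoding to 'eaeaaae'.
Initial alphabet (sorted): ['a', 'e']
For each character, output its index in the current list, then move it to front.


MTF encoding:
'e': index 1 in ['a', 'e'] -> ['e', 'a']
'a': index 1 in ['e', 'a'] -> ['a', 'e']
'e': index 1 in ['a', 'e'] -> ['e', 'a']
'a': index 1 in ['e', 'a'] -> ['a', 'e']
'a': index 0 in ['a', 'e'] -> ['a', 'e']
'a': index 0 in ['a', 'e'] -> ['a', 'e']
'e': index 1 in ['a', 'e'] -> ['e', 'a']


Output: [1, 1, 1, 1, 0, 0, 1]


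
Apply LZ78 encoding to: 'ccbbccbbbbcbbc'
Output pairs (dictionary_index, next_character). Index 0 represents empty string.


LZ78 encoding steps:
Dictionary: {0: ''}
Step 1: w='' (idx 0), next='c' -> output (0, 'c'), add 'c' as idx 1
Step 2: w='c' (idx 1), next='b' -> output (1, 'b'), add 'cb' as idx 2
Step 3: w='' (idx 0), next='b' -> output (0, 'b'), add 'b' as idx 3
Step 4: w='c' (idx 1), next='c' -> output (1, 'c'), add 'cc' as idx 4
Step 5: w='b' (idx 3), next='b' -> output (3, 'b'), add 'bb' as idx 5
Step 6: w='bb' (idx 5), next='c' -> output (5, 'c'), add 'bbc' as idx 6
Step 7: w='bbc' (idx 6), end of input -> output (6, '')


Encoded: [(0, 'c'), (1, 'b'), (0, 'b'), (1, 'c'), (3, 'b'), (5, 'c'), (6, '')]


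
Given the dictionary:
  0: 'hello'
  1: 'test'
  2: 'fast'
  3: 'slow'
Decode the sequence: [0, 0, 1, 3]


Look up each index in the dictionary:
  0 -> 'hello'
  0 -> 'hello'
  1 -> 'test'
  3 -> 'slow'

Decoded: "hello hello test slow"


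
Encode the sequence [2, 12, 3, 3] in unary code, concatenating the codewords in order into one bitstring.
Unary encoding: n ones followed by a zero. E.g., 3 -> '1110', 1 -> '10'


Encode each number as n ones followed by a terminating 0:
  2 -> 110 (3 bits)
  12 -> 1111111111110 (13 bits)
  3 -> 1110 (4 bits)
  3 -> 1110 (4 bits)
Total length = 3 + 13 + 4 + 4 = 24 bits.

Unary([2, 12, 3, 3]) = 110111111111111011101110 (24 bits)


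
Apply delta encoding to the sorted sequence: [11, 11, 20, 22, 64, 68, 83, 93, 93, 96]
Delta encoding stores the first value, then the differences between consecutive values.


First value: 11
Deltas:
  11 - 11 = 0
  20 - 11 = 9
  22 - 20 = 2
  64 - 22 = 42
  68 - 64 = 4
  83 - 68 = 15
  93 - 83 = 10
  93 - 93 = 0
  96 - 93 = 3


Delta encoded: [11, 0, 9, 2, 42, 4, 15, 10, 0, 3]


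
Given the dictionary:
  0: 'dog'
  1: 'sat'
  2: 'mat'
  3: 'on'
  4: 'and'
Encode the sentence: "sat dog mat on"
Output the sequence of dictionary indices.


Look up each word in the dictionary:
  'sat' -> 1
  'dog' -> 0
  'mat' -> 2
  'on' -> 3

Encoded: [1, 0, 2, 3]


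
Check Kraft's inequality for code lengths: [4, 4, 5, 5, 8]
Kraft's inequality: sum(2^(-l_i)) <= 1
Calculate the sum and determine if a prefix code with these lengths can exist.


Sum = 2^(-4) + 2^(-4) + 2^(-5) + 2^(-5) + 2^(-8)
    = 0.0625 + 0.0625 + 0.03125 + 0.03125 + 0.00390625
    = 49/256 = 0.19140625
Since 0.19140625 <= 1, Kraft's inequality IS satisfied.
A prefix code with these lengths CAN exist.

Kraft sum = 0.19140625. Satisfied.


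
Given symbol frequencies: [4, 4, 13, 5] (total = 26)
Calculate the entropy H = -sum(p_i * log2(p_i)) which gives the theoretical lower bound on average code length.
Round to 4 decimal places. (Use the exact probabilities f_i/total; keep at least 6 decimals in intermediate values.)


Per-symbol terms -p_i * log2(p_i) with p_i = f_i/26:
  p = 4/26 = 0.153846: log2(p) = -2.700440, -p*log2(p) = 0.415452
  p = 4/26 = 0.153846: log2(p) = -2.700440, -p*log2(p) = 0.415452
  p = 13/26 = 0.500000: log2(p) = -1.000000, -p*log2(p) = 0.500000
  p = 5/26 = 0.192308: log2(p) = -2.378512, -p*log2(p) = 0.457406
H = 0.415452 + 0.415452 + 0.500000 + 0.457406 = 1.788310

H = 1.7883 bits/symbol
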